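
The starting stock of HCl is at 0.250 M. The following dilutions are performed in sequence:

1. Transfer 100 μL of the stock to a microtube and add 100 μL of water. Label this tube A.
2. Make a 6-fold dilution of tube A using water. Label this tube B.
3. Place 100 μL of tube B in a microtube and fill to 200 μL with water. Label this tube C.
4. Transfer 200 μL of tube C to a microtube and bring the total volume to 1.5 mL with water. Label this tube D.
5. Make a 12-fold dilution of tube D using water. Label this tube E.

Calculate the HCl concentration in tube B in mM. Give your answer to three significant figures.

20.8 mM

Step 1: 100 μL + 100 μL = 200 μL total → factor 200/100 = 2
Step 2: 6-fold → factor 6
Dilution factor through tube B = 2 × 6 = 12
[tube B] = 0.250 M / 12 = 0.02083 M = 20.8 mM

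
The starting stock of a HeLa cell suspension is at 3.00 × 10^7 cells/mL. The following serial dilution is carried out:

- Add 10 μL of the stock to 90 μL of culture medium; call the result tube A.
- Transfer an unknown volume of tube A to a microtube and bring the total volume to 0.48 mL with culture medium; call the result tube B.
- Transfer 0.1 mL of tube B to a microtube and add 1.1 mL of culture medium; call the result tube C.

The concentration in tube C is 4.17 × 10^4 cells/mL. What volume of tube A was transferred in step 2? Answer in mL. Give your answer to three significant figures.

0.0801 mL

Step 1: 10 μL + 90 μL = 100 μL total → factor 100/10 = 10
Step 2: v brought to 0.48 mL → factor = 0.48 mL/v
Step 3: 0.1 mL + 1.1 mL = 1.2 mL total → factor 1.2/0.1 = 12
Product of known-step factors = 120
Overall factor = 3.00 × 10^7 cells/mL / (4.17 × 10^4 cells/mL) = 719.42
Step-2 factor = 719.42 / 120 = 5.9952
v = 0.48 mL / 5.9952 = 0.0801 mL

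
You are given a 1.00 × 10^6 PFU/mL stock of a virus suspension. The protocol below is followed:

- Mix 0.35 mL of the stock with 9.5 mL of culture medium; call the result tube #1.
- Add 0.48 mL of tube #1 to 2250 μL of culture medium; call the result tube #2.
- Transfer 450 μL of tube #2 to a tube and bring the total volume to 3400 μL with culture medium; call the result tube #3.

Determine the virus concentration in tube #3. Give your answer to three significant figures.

Step 1: 0.35 mL + 9.5 mL = 9.85 mL total → factor 9.85/0.35 = 28.143
Step 2: 0.48 mL + 2250 μL = 2.73 mL total → factor 2.73/0.48 = 5.6875
Step 3: 450 μL brought to 3400 μL → factor 3400/450 = 7.5556
Overall dilution factor = 28.143 × 5.6875 × 7.5556 = 1209.4
Final = 1.00 × 10^6 PFU/mL / 1209.4 = 827 PFU/mL

827 PFU/mL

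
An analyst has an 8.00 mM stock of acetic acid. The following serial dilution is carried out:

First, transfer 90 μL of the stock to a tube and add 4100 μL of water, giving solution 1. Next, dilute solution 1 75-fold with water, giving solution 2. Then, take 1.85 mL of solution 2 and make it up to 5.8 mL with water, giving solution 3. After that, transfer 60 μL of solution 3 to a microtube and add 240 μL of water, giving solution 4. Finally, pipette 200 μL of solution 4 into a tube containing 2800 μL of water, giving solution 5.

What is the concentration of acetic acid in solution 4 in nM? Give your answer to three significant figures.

Step 1: 90 μL + 4100 μL = 4190 μL total → factor 4190/90 = 46.556
Step 2: 75-fold → factor 75
Step 3: 1.85 mL brought to 5.8 mL → factor 5.8/1.85 = 3.1351
Step 4: 60 μL + 240 μL = 300 μL total → factor 300/60 = 5
Dilution factor through solution 4 = 46.556 × 75 × 3.1351 × 5 = 54734
[solution 4] = 8.00 mM / 54734 = 0.0001462 mM = 146 nM

146 nM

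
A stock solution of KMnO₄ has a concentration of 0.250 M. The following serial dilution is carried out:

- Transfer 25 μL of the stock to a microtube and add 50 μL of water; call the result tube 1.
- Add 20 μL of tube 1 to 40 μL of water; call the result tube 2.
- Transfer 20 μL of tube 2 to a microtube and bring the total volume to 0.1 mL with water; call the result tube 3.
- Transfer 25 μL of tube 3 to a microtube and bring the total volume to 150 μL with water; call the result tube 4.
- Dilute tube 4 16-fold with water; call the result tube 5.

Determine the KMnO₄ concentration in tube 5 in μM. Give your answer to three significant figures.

57.9 μM

Step 1: 25 μL + 50 μL = 75 μL total → factor 75/25 = 3
Step 2: 20 μL + 40 μL = 60 μL total → factor 60/20 = 3
Step 3: 20 μL brought to 0.1 mL → factor 100/20 = 5
Step 4: 25 μL brought to 150 μL → factor 150/25 = 6
Step 5: 16-fold → factor 16
Overall dilution factor = 3 × 3 × 5 × 6 × 16 = 4320
Final = 0.250 M / 4320 = 5.787 × 10^-5 M = 57.9 μM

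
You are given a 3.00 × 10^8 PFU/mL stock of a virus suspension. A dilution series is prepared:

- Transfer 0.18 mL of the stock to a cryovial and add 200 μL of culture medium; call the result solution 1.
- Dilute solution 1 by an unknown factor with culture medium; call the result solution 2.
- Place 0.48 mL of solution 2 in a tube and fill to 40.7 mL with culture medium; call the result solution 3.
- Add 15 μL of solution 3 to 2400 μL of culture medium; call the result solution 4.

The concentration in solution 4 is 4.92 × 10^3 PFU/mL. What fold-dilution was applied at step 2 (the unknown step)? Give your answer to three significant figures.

Step 1: 0.18 mL + 200 μL = 0.38 mL total → factor 0.38/0.18 = 2.1111
Step 2: unknown factor x
Step 3: 0.48 mL brought to 40.7 mL → factor 40.7/0.48 = 84.792
Step 4: 15 μL + 2400 μL = 2415 μL total → factor 2415/15 = 161
Product of known-step factors = 28820
Overall factor = 3.00 × 10^8 PFU/mL / (4.92 × 10^3 PFU/mL) = 60976
x = 60976 / 28820 = 2.12

2.12-fold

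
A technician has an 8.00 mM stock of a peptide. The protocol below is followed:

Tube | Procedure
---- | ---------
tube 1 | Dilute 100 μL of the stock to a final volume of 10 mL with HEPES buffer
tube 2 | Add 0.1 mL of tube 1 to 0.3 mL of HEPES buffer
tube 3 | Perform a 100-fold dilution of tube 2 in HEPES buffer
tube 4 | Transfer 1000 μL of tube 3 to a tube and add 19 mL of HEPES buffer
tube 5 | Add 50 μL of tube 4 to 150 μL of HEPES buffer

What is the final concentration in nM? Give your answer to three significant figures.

Step 1: 100 μL brought to 10 mL → factor 10000/100 = 100
Step 2: 0.1 mL + 0.3 mL = 0.4 mL total → factor 0.4/0.1 = 4
Step 3: 100-fold → factor 100
Step 4: 1000 μL + 19 mL = 20000 μL total → factor 20000/1000 = 20
Step 5: 50 μL + 150 μL = 200 μL total → factor 200/50 = 4
Overall dilution factor = 100 × 4 × 100 × 20 × 4 = 3.2 × 10^6
Final = 8.00 mM / 3.2 × 10^6 = 2.500 × 10^-6 mM = 2.50 nM

2.50 nM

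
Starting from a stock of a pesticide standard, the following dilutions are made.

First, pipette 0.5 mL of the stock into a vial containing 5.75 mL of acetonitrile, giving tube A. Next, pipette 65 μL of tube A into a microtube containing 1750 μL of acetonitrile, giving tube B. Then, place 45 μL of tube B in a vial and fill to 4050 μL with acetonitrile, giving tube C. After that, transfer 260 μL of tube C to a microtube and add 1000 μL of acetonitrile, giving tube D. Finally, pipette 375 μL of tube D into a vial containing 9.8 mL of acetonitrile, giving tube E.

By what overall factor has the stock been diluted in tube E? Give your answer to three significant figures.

Step 1: 0.5 mL + 5.75 mL = 6.25 mL total → factor 6.25/0.5 = 12.5
Step 2: 65 μL + 1750 μL = 1815 μL total → factor 1815/65 = 27.923
Step 3: 45 μL brought to 4050 μL → factor 4050/45 = 90
Step 4: 260 μL + 1000 μL = 1260 μL total → factor 1260/260 = 4.8462
Step 5: 375 μL + 9.8 mL = 10175 μL total → factor 10175/375 = 27.133
Overall dilution factor = 12.5 × 27.923 × 90 × 4.8462 × 27.133 = 4.1306 × 10^6

4.13 × 10^6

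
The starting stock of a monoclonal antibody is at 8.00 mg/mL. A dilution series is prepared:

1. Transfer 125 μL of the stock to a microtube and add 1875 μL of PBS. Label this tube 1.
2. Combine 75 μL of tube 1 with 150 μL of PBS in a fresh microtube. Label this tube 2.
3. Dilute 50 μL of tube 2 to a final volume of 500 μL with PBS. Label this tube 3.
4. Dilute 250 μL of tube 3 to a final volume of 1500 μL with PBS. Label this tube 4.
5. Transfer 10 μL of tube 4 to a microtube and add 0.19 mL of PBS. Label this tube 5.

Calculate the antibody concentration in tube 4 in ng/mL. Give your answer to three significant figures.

Step 1: 125 μL + 1875 μL = 2000 μL total → factor 2000/125 = 16
Step 2: 75 μL + 150 μL = 225 μL total → factor 225/75 = 3
Step 3: 50 μL brought to 500 μL → factor 500/50 = 10
Step 4: 250 μL brought to 1500 μL → factor 1500/250 = 6
Dilution factor through tube 4 = 16 × 3 × 10 × 6 = 2880
[tube 4] = 8.00 mg/mL / 2880 = 0.002778 mg/mL = 2.78 × 10^3 ng/mL

2.78 × 10^3 ng/mL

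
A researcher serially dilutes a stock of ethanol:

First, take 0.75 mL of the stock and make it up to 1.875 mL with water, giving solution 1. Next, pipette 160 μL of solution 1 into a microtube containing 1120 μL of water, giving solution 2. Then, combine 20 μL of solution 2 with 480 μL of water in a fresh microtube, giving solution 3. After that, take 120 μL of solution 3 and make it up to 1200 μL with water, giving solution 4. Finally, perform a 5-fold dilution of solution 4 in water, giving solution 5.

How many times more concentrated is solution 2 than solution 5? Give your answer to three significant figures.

Step 1: 0.75 mL brought to 1.875 mL → factor 1.875/0.75 = 2.5
Step 2: 160 μL + 1120 μL = 1280 μL total → factor 1280/160 = 8
Step 3: 20 μL + 480 μL = 500 μL total → factor 500/20 = 25
Step 4: 120 μL brought to 1200 μL → factor 1200/120 = 10
Step 5: 5-fold → factor 5
Dilution factor to solution 2 = 20; to solution 5 = 25000
[solution 2]/[solution 5] = (factor to solution 5)/(factor to solution 2) = 25000/20 = 1.25 × 10^3

1.25 × 10^3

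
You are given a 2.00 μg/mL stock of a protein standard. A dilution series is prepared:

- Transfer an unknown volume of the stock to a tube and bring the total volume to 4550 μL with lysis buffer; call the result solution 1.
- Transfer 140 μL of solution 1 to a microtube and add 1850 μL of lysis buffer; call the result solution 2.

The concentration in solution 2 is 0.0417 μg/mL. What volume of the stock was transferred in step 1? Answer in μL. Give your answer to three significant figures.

Step 1: v brought to 4550 μL → factor = 4550 μL/v
Step 2: 140 μL + 1850 μL = 1990 μL total → factor 1990/140 = 14.214
Product of known-step factors = 14.214
Overall factor = 2.00 μg/mL / (0.0417 μg/mL) = 47.962
Step-1 factor = 47.962 / 14.214 = 3.3742
v = 4550 μL / 3.3742 = 1.35 × 10^3 μL

1.35 × 10^3 μL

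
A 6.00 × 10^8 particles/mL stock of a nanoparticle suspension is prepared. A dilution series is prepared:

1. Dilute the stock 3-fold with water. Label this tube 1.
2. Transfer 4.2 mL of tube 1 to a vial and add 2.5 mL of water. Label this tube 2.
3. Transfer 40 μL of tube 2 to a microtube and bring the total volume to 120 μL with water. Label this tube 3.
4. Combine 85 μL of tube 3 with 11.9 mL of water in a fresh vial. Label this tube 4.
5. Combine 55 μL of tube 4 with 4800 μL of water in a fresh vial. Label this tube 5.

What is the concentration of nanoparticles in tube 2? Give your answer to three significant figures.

Step 1: 3-fold → factor 3
Step 2: 4.2 mL + 2.5 mL = 6.7 mL total → factor 6.7/4.2 = 1.5952
Dilution factor through tube 2 = 3 × 1.5952 = 4.7857
[tube 2] = 6.00 × 10^8 particles/mL / 4.7857 = 1.25 × 10^8 particles/mL

1.25 × 10^8 particles/mL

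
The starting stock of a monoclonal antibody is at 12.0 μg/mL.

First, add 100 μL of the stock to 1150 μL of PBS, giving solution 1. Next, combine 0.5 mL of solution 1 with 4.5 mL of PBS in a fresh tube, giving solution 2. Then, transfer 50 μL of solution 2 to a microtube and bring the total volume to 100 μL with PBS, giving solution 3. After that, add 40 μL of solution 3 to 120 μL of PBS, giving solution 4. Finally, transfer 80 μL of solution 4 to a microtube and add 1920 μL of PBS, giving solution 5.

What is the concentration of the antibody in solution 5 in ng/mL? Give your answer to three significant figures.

Step 1: 100 μL + 1150 μL = 1250 μL total → factor 1250/100 = 12.5
Step 2: 0.5 mL + 4.5 mL = 5 mL total → factor 5/0.5 = 10
Step 3: 50 μL brought to 100 μL → factor 100/50 = 2
Step 4: 40 μL + 120 μL = 160 μL total → factor 160/40 = 4
Step 5: 80 μL + 1920 μL = 2000 μL total → factor 2000/80 = 25
Overall dilution factor = 12.5 × 10 × 2 × 4 × 25 = 25000
Final = 12.0 μg/mL / 25000 = 0.0004800 μg/mL = 0.480 ng/mL

0.480 ng/mL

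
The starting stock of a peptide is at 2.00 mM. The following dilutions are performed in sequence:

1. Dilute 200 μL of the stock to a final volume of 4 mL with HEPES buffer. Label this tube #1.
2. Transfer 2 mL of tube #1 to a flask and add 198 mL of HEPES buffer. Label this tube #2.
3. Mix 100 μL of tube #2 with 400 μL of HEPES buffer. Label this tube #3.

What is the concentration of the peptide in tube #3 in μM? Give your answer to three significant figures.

Step 1: 200 μL brought to 4 mL → factor 4000/200 = 20
Step 2: 2 mL + 198 mL = 200 mL total → factor 200/2 = 100
Step 3: 100 μL + 400 μL = 500 μL total → factor 500/100 = 5
Overall dilution factor = 20 × 100 × 5 = 10000
Final = 2.00 mM / 10000 = 0.0002000 mM = 0.200 μM

0.200 μM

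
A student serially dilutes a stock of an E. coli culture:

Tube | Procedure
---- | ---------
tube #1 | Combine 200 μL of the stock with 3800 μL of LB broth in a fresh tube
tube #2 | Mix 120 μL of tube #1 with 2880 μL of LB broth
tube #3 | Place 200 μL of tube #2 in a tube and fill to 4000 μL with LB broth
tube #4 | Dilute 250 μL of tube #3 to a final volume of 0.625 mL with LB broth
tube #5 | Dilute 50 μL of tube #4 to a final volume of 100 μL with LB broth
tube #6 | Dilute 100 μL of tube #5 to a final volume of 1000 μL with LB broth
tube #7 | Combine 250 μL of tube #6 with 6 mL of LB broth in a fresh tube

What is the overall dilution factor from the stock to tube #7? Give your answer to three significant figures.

1.25 × 10^7

Step 1: 200 μL + 3800 μL = 4000 μL total → factor 4000/200 = 20
Step 2: 120 μL + 2880 μL = 3000 μL total → factor 3000/120 = 25
Step 3: 200 μL brought to 4000 μL → factor 4000/200 = 20
Step 4: 250 μL brought to 0.625 mL → factor 625/250 = 2.5
Step 5: 50 μL brought to 100 μL → factor 100/50 = 2
Step 6: 100 μL brought to 1000 μL → factor 1000/100 = 10
Step 7: 250 μL + 6 mL = 6250 μL total → factor 6250/250 = 25
Overall dilution factor = 20 × 25 × 20 × 2.5 × 2 × 10 × 25 = 1.25 × 10^7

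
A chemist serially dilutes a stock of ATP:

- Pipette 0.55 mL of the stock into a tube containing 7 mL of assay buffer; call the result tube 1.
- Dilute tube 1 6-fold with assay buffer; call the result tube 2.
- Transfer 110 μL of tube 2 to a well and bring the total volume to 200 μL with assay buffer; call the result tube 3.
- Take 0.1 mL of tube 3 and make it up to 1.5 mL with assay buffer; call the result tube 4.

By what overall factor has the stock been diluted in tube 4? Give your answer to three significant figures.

2.25 × 10^3

Step 1: 0.55 mL + 7 mL = 7.55 mL total → factor 7.55/0.55 = 13.727
Step 2: 6-fold → factor 6
Step 3: 110 μL brought to 200 μL → factor 200/110 = 1.8182
Step 4: 0.1 mL brought to 1.5 mL → factor 1.5/0.1 = 15
Overall dilution factor = 13.727 × 6 × 1.8182 × 15 = 2246.3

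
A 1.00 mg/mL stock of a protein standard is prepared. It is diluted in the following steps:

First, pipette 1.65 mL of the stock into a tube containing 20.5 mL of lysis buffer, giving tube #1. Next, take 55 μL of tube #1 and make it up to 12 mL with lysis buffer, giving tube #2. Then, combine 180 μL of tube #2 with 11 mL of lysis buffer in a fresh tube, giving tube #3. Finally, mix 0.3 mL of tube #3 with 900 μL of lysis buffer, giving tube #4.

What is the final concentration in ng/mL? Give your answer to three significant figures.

1.37 ng/mL

Step 1: 1.65 mL + 20.5 mL = 22.15 mL total → factor 22.15/1.65 = 13.424
Step 2: 55 μL brought to 12 mL → factor 12000/55 = 218.18
Step 3: 180 μL + 11 mL = 11180 μL total → factor 11180/180 = 62.111
Step 4: 0.3 mL + 900 μL = 1.2 mL total → factor 1.2/0.3 = 4
Overall dilution factor = 13.424 × 218.18 × 62.111 × 4 = 7.2768 × 10^5
Final = 1.00 mg/mL / 7.2768 × 10^5 = 1.374 × 10^-6 mg/mL = 1.37 ng/mL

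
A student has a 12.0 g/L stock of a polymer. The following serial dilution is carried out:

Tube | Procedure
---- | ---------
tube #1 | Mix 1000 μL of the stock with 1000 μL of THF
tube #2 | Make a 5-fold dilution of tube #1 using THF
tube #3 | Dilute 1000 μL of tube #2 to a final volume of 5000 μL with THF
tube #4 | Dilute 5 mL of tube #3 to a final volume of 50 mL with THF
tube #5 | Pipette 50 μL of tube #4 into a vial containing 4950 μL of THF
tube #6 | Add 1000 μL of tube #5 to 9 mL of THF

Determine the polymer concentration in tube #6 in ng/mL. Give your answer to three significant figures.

24.0 ng/mL

Step 1: 1000 μL + 1000 μL = 2000 μL total → factor 2000/1000 = 2
Step 2: 5-fold → factor 5
Step 3: 1000 μL brought to 5000 μL → factor 5000/1000 = 5
Step 4: 5 mL brought to 50 mL → factor 50/5 = 10
Step 5: 50 μL + 4950 μL = 5000 μL total → factor 5000/50 = 100
Step 6: 1000 μL + 9 mL = 10000 μL total → factor 10000/1000 = 10
Overall dilution factor = 2 × 5 × 5 × 10 × 100 × 10 = 5 × 10^5
Final = 12.0 g/L / 5 × 10^5 = 2.400 × 10^-5 g/L = 24.0 ng/mL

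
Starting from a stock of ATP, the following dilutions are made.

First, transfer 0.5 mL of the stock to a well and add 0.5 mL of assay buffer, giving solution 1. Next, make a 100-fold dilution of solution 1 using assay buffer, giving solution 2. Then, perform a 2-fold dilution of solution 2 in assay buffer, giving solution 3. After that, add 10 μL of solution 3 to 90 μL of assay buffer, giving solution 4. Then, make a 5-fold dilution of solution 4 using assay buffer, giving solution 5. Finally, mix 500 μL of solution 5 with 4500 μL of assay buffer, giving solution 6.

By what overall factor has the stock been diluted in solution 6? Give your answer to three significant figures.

2.00 × 10^5

Step 1: 0.5 mL + 0.5 mL = 1 mL total → factor 1/0.5 = 2
Step 2: 100-fold → factor 100
Step 3: 2-fold → factor 2
Step 4: 10 μL + 90 μL = 100 μL total → factor 100/10 = 10
Step 5: 5-fold → factor 5
Step 6: 500 μL + 4500 μL = 5000 μL total → factor 5000/500 = 10
Overall dilution factor = 2 × 100 × 2 × 10 × 5 × 10 = 2 × 10^5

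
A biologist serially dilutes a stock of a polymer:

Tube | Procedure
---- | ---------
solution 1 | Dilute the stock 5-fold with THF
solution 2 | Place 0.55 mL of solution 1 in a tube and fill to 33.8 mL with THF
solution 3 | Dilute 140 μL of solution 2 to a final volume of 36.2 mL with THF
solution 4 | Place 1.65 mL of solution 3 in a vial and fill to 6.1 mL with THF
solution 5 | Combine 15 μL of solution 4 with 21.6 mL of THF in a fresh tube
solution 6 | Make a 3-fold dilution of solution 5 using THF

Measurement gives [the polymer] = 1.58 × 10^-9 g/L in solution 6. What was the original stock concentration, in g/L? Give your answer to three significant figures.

2.01 g/L

Step 1: 5-fold → factor 5
Step 2: 0.55 mL brought to 33.8 mL → factor 33.8/0.55 = 61.455
Step 3: 140 μL brought to 36.2 mL → factor 36200/140 = 258.57
Step 4: 1.65 mL brought to 6.1 mL → factor 6.1/1.65 = 3.697
Step 5: 15 μL + 21.6 mL = 21615 μL total → factor 21615/15 = 1441
Step 6: 3-fold → factor 3
Overall dilution factor = 5 × 61.455 × 258.57 × 3.697 × 1441 × 3 = 1.2698 × 10^9
Stock = 1.58 × 10^-9 g/L × 1.2698 × 10^9 = 2.01 g/L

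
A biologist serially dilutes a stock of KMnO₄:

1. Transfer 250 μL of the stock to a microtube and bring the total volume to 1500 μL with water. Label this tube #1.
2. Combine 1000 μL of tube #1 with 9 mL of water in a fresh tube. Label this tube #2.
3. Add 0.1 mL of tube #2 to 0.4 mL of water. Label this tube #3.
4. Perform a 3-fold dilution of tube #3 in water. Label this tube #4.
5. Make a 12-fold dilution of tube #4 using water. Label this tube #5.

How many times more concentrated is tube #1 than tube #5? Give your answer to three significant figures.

Step 1: 250 μL brought to 1500 μL → factor 1500/250 = 6
Step 2: 1000 μL + 9 mL = 10000 μL total → factor 10000/1000 = 10
Step 3: 0.1 mL + 0.4 mL = 0.5 mL total → factor 0.5/0.1 = 5
Step 4: 3-fold → factor 3
Step 5: 12-fold → factor 12
Dilution factor to tube #1 = 6; to tube #5 = 10800
[tube #1]/[tube #5] = (factor to tube #5)/(factor to tube #1) = 10800/6 = 1.80 × 10^3

1.80 × 10^3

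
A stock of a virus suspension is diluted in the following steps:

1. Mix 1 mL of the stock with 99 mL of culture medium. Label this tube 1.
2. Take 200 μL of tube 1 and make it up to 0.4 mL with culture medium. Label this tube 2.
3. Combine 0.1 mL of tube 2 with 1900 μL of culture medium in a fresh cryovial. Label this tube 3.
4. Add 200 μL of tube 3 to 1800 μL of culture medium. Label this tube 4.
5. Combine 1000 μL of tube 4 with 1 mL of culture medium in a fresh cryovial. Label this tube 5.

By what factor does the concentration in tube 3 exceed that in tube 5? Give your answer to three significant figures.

20.0

Step 1: 1 mL + 99 mL = 100 mL total → factor 100/1 = 100
Step 2: 200 μL brought to 0.4 mL → factor 400/200 = 2
Step 3: 0.1 mL + 1900 μL = 2 mL total → factor 2/0.1 = 20
Step 4: 200 μL + 1800 μL = 2000 μL total → factor 2000/200 = 10
Step 5: 1000 μL + 1 mL = 2000 μL total → factor 2000/1000 = 2
Dilution factor to tube 3 = 4000; to tube 5 = 80000
[tube 3]/[tube 5] = (factor to tube 5)/(factor to tube 3) = 80000/4000 = 20.0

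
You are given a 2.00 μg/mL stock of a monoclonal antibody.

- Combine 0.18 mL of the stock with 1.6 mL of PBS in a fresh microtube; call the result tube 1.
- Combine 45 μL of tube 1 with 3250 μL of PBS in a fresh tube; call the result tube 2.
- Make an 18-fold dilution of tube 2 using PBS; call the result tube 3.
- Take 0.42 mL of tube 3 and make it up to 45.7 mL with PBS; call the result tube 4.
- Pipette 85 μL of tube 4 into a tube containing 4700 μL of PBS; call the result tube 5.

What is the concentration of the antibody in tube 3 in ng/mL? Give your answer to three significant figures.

0.153 ng/mL

Step 1: 0.18 mL + 1.6 mL = 1.78 mL total → factor 1.78/0.18 = 9.8889
Step 2: 45 μL + 3250 μL = 3295 μL total → factor 3295/45 = 73.222
Step 3: 18-fold → factor 18
Dilution factor through tube 3 = 9.8889 × 73.222 × 18 = 13034
[tube 3] = 2.00 μg/mL / 13034 = 0.0001535 μg/mL = 0.153 ng/mL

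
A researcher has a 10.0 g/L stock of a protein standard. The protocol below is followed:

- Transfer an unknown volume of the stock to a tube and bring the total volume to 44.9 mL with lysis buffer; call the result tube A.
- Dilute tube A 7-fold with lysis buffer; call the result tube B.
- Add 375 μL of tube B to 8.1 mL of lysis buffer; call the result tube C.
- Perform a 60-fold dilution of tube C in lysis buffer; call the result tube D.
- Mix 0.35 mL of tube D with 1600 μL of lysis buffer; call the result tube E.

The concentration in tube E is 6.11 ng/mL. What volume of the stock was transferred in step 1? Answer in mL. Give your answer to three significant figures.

Step 1: v brought to 44.9 mL → factor = 44.9 mL/v
Step 2: 7-fold → factor 7
Step 3: 375 μL + 8.1 mL = 8475 μL total → factor 8475/375 = 22.6
Step 4: 60-fold → factor 60
Step 5: 0.35 mL + 1600 μL = 1.95 mL total → factor 1.95/0.35 = 5.5714
Product of known-step factors = 52884
Overall factor = 10.0 g/L / (6.11 ng/mL) = 1.6367 × 10^6
Step-1 factor = 1.6367 × 10^6 / 52884 = 30.948
v = 44.9 mL / 30.948 = 1.45 mL

1.45 mL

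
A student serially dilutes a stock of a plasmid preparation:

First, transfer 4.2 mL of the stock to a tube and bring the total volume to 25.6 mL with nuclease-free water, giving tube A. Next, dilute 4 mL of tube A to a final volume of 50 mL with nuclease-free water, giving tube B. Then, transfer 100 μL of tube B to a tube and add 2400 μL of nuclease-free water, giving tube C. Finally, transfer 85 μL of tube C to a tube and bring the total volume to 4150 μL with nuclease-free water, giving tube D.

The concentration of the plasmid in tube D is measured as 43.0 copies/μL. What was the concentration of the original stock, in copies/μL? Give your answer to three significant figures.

Step 1: 4.2 mL brought to 25.6 mL → factor 25.6/4.2 = 6.0952
Step 2: 4 mL brought to 50 mL → factor 50/4 = 12.5
Step 3: 100 μL + 2400 μL = 2500 μL total → factor 2500/100 = 25
Step 4: 85 μL brought to 4150 μL → factor 4150/85 = 48.824
Overall dilution factor = 6.0952 × 12.5 × 25 × 48.824 = 92997
Stock = 43.0 copies/μL × 92997 = 4.00 × 10^6 copies/μL

4.00 × 10^6 copies/μL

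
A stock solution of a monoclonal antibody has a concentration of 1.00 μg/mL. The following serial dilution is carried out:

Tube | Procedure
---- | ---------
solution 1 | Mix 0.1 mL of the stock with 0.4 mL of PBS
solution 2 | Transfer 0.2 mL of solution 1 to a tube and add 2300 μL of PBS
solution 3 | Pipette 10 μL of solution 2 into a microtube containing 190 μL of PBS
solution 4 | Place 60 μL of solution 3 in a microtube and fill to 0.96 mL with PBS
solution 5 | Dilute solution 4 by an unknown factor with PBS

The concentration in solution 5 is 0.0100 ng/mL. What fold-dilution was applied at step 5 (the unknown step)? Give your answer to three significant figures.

5.00-fold

Step 1: 0.1 mL + 0.4 mL = 0.5 mL total → factor 0.5/0.1 = 5
Step 2: 0.2 mL + 2300 μL = 2.5 mL total → factor 2.5/0.2 = 12.5
Step 3: 10 μL + 190 μL = 200 μL total → factor 200/10 = 20
Step 4: 60 μL brought to 0.96 mL → factor 960/60 = 16
Step 5: unknown factor x
Product of known-step factors = 20000
Overall factor = 1.00 μg/mL / (0.0100 ng/mL) = 1 × 10^5
x = 1 × 10^5 / 20000 = 5.00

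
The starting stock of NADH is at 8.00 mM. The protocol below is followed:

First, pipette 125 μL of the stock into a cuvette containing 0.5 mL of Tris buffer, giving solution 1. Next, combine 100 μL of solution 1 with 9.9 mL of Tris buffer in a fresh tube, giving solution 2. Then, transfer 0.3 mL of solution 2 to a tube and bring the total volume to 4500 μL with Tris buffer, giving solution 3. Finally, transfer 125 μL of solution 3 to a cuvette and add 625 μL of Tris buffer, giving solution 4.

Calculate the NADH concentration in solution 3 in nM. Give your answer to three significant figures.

Step 1: 125 μL + 0.5 mL = 625 μL total → factor 625/125 = 5
Step 2: 100 μL + 9.9 mL = 10000 μL total → factor 10000/100 = 100
Step 3: 0.3 mL brought to 4500 μL → factor 4.5/0.3 = 15
Dilution factor through solution 3 = 5 × 100 × 15 = 7500
[solution 3] = 8.00 mM / 7500 = 0.001067 mM = 1.07 × 10^3 nM

1.07 × 10^3 nM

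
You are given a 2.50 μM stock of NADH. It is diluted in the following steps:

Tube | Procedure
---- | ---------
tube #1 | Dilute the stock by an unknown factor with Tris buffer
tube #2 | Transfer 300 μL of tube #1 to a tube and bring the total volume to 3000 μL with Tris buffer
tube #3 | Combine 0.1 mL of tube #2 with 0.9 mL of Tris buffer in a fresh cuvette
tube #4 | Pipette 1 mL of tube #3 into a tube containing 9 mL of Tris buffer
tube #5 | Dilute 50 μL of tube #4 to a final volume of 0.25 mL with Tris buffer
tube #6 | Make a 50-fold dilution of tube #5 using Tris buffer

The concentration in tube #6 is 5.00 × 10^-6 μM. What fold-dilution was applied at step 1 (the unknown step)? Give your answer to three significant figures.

Step 1: unknown factor x
Step 2: 300 μL brought to 3000 μL → factor 3000/300 = 10
Step 3: 0.1 mL + 0.9 mL = 1 mL total → factor 1/0.1 = 10
Step 4: 1 mL + 9 mL = 10 mL total → factor 10/1 = 10
Step 5: 50 μL brought to 0.25 mL → factor 250/50 = 5
Step 6: 50-fold → factor 50
Product of known-step factors = 2.5 × 10^5
Overall factor = 2.50 μM / (5.00 × 10^-6 μM) = 5 × 10^5
x = 5 × 10^5 / 2.5 × 10^5 = 2.00

2.00-fold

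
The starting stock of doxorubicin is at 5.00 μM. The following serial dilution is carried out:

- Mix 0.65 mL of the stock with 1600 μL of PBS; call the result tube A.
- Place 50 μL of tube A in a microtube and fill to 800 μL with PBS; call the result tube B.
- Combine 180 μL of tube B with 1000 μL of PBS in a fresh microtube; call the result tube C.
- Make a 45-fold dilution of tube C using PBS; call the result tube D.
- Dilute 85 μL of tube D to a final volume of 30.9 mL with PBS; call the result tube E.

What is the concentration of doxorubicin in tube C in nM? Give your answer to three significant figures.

13.8 nM

Step 1: 0.65 mL + 1600 μL = 2.25 mL total → factor 2.25/0.65 = 3.4615
Step 2: 50 μL brought to 800 μL → factor 800/50 = 16
Step 3: 180 μL + 1000 μL = 1180 μL total → factor 1180/180 = 6.5556
Dilution factor through tube C = 3.4615 × 16 × 6.5556 = 363.08
[tube C] = 5.00 μM / 363.08 = 0.01377 μM = 13.8 nM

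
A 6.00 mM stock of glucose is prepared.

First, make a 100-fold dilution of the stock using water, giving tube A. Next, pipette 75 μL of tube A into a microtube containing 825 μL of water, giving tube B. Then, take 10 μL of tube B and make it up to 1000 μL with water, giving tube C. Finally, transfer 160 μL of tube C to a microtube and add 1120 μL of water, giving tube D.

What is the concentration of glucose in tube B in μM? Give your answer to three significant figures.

5.00 μM

Step 1: 100-fold → factor 100
Step 2: 75 μL + 825 μL = 900 μL total → factor 900/75 = 12
Dilution factor through tube B = 100 × 12 = 1200
[tube B] = 6.00 mM / 1200 = 0.005000 mM = 5.00 μM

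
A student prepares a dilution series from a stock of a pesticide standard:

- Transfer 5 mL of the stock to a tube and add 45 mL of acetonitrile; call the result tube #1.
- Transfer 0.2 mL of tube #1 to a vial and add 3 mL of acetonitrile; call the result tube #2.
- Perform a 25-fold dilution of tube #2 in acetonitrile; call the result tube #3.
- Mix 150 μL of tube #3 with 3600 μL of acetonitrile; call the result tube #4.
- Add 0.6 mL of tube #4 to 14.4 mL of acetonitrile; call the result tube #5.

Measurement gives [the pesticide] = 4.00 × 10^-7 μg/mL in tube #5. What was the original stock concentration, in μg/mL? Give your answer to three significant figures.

Step 1: 5 mL + 45 mL = 50 mL total → factor 50/5 = 10
Step 2: 0.2 mL + 3 mL = 3.2 mL total → factor 3.2/0.2 = 16
Step 3: 25-fold → factor 25
Step 4: 150 μL + 3600 μL = 3750 μL total → factor 3750/150 = 25
Step 5: 0.6 mL + 14.4 mL = 15 mL total → factor 15/0.6 = 25
Overall dilution factor = 10 × 16 × 25 × 25 × 25 = 2.5 × 10^6
Stock = 4.00 × 10^-7 μg/mL × 2.5 × 10^6 = 1.00 μg/mL

1.00 μg/mL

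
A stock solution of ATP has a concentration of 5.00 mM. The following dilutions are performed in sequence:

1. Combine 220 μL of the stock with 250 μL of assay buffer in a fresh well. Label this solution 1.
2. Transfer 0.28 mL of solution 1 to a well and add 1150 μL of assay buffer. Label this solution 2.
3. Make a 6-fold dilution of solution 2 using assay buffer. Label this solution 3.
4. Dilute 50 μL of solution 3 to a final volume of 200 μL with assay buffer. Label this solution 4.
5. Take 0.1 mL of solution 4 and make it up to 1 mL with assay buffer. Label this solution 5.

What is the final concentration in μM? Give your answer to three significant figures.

Step 1: 220 μL + 250 μL = 470 μL total → factor 470/220 = 2.1364
Step 2: 0.28 mL + 1150 μL = 1.43 mL total → factor 1.43/0.28 = 5.1071
Step 3: 6-fold → factor 6
Step 4: 50 μL brought to 200 μL → factor 200/50 = 4
Step 5: 0.1 mL brought to 1 mL → factor 1/0.1 = 10
Overall dilution factor = 2.1364 × 5.1071 × 6 × 4 × 10 = 2618.6
Final = 5.00 mM / 2618.6 = 0.001909 mM = 1.91 μM

1.91 μM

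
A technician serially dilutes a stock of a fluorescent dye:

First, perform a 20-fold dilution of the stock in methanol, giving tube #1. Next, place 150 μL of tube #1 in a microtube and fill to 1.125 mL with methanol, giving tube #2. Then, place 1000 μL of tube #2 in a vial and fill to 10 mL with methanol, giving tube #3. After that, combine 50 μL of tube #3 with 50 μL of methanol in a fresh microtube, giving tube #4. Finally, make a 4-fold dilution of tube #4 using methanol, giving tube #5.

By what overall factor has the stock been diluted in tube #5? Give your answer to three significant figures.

1.20 × 10^4

Step 1: 20-fold → factor 20
Step 2: 150 μL brought to 1.125 mL → factor 1125/150 = 7.5
Step 3: 1000 μL brought to 10 mL → factor 10000/1000 = 10
Step 4: 50 μL + 50 μL = 100 μL total → factor 100/50 = 2
Step 5: 4-fold → factor 4
Overall dilution factor = 20 × 7.5 × 10 × 2 × 4 = 12000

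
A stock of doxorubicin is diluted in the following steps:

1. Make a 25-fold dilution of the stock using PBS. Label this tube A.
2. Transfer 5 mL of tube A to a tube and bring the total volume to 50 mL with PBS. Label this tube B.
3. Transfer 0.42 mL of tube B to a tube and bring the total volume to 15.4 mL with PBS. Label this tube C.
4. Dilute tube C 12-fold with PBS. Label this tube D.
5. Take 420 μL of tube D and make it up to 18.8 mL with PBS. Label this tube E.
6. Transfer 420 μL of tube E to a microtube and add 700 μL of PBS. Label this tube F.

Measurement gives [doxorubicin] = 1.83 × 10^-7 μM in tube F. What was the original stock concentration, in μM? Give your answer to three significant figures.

2.40 μM

Step 1: 25-fold → factor 25
Step 2: 5 mL brought to 50 mL → factor 50/5 = 10
Step 3: 0.42 mL brought to 15.4 mL → factor 15.4/0.42 = 36.667
Step 4: 12-fold → factor 12
Step 5: 420 μL brought to 18.8 mL → factor 18800/420 = 44.762
Step 6: 420 μL + 700 μL = 1120 μL total → factor 1120/420 = 2.6667
Overall dilution factor = 25 × 10 × 36.667 × 12 × 44.762 × 2.6667 = 1.313 × 10^7
Stock = 1.83 × 10^-7 μM × 1.313 × 10^7 = 2.40 μM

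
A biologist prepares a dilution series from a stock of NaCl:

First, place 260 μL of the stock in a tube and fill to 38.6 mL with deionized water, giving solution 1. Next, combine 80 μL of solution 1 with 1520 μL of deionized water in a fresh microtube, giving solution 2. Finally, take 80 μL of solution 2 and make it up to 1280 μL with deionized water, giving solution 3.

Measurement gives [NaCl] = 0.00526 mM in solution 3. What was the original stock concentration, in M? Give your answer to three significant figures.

Step 1: 260 μL brought to 38.6 mL → factor 38600/260 = 148.46
Step 2: 80 μL + 1520 μL = 1600 μL total → factor 1600/80 = 20
Step 3: 80 μL brought to 1280 μL → factor 1280/80 = 16
Overall dilution factor = 148.46 × 20 × 16 = 47508
Stock = 0.00526 mM × 47508 = 249.9 mM = 0.250 M

0.250 M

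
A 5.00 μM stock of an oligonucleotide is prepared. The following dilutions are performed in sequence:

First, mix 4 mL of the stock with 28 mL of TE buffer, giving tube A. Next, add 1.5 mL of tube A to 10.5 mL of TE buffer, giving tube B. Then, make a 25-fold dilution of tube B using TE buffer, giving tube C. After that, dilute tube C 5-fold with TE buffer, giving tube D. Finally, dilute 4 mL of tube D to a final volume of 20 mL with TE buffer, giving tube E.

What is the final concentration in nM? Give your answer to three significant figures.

Step 1: 4 mL + 28 mL = 32 mL total → factor 32/4 = 8
Step 2: 1.5 mL + 10.5 mL = 12 mL total → factor 12/1.5 = 8
Step 3: 25-fold → factor 25
Step 4: 5-fold → factor 5
Step 5: 4 mL brought to 20 mL → factor 20/4 = 5
Overall dilution factor = 8 × 8 × 25 × 5 × 5 = 40000
Final = 5.00 μM / 40000 = 0.0001250 μM = 0.125 nM

0.125 nM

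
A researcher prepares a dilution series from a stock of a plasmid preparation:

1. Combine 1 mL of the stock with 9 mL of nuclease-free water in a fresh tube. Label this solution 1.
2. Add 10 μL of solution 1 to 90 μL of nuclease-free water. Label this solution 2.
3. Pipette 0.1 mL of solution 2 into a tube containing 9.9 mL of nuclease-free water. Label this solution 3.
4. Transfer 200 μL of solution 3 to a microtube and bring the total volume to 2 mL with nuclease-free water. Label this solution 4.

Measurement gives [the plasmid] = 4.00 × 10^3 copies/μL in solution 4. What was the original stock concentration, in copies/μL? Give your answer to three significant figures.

4.00 × 10^8 copies/μL

Step 1: 1 mL + 9 mL = 10 mL total → factor 10/1 = 10
Step 2: 10 μL + 90 μL = 100 μL total → factor 100/10 = 10
Step 3: 0.1 mL + 9.9 mL = 10 mL total → factor 10/0.1 = 100
Step 4: 200 μL brought to 2 mL → factor 2000/200 = 10
Overall dilution factor = 10 × 10 × 100 × 10 = 1 × 10^5
Stock = 4.00 × 10^3 copies/μL × 1 × 10^5 = 4.00 × 10^8 copies/μL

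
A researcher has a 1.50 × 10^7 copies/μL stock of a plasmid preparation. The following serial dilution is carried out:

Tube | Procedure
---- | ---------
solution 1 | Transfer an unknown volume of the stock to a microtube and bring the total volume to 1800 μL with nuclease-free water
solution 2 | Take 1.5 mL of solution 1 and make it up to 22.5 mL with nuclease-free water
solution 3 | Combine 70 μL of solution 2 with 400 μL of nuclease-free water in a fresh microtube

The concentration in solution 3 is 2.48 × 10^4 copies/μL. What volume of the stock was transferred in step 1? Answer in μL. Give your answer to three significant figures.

300 μL

Step 1: v brought to 1800 μL → factor = 1800 μL/v
Step 2: 1.5 mL brought to 22.5 mL → factor 22.5/1.5 = 15
Step 3: 70 μL + 400 μL = 470 μL total → factor 470/70 = 6.7143
Product of known-step factors = 100.71
Overall factor = 1.50 × 10^7 copies/μL / (2.48 × 10^4 copies/μL) = 604.84
Step-1 factor = 604.84 / 100.71 = 6.0055
v = 1800 μL / 6.0055 = 300 μL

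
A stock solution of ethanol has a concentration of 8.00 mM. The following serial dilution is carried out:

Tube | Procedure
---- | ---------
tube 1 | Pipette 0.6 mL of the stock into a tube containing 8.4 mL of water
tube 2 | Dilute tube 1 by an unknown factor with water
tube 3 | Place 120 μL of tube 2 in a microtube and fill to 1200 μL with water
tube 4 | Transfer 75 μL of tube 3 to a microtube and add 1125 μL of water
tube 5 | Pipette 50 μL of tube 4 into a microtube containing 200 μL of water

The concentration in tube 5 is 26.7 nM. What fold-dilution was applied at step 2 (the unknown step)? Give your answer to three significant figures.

Step 1: 0.6 mL + 8.4 mL = 9 mL total → factor 9/0.6 = 15
Step 2: unknown factor x
Step 3: 120 μL brought to 1200 μL → factor 1200/120 = 10
Step 4: 75 μL + 1125 μL = 1200 μL total → factor 1200/75 = 16
Step 5: 50 μL + 200 μL = 250 μL total → factor 250/50 = 5
Product of known-step factors = 12000
Overall factor = 8.00 mM / (26.7 nM) = 2.9963 × 10^5
x = 2.9963 × 10^5 / 12000 = 25.0

25.0-fold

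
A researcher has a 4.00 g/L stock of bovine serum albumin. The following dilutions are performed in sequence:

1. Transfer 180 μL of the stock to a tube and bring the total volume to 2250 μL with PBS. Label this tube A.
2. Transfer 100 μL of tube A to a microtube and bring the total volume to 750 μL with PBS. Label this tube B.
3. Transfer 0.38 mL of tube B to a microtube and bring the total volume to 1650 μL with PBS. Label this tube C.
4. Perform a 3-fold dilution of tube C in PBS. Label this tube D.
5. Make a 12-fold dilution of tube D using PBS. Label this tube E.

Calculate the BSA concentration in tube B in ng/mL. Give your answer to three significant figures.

4.27 × 10^4 ng/mL

Step 1: 180 μL brought to 2250 μL → factor 2250/180 = 12.5
Step 2: 100 μL brought to 750 μL → factor 750/100 = 7.5
Dilution factor through tube B = 12.5 × 7.5 = 93.75
[tube B] = 4.00 g/L / 93.75 = 0.04267 g/L = 4.27 × 10^4 ng/mL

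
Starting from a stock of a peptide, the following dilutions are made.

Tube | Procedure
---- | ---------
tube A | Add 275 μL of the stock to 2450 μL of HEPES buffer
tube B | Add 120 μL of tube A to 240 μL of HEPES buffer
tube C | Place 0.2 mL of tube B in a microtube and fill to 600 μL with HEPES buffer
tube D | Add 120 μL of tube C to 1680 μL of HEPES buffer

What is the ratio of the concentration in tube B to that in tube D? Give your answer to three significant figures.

45.0

Step 1: 275 μL + 2450 μL = 2725 μL total → factor 2725/275 = 9.9091
Step 2: 120 μL + 240 μL = 360 μL total → factor 360/120 = 3
Step 3: 0.2 mL brought to 600 μL → factor 0.6/0.2 = 3
Step 4: 120 μL + 1680 μL = 1800 μL total → factor 1800/120 = 15
Dilution factor to tube B = 29.727; to tube D = 1337.7
[tube B]/[tube D] = (factor to tube D)/(factor to tube B) = 1337.7/29.727 = 45.0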